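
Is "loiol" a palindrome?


Word: "loiol"
Reversed: "loiol"
Forward == Backward? loiol == loiol
Palindrome = Yes


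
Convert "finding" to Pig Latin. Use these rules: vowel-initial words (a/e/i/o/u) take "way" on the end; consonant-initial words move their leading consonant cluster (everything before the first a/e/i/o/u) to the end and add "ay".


Word: "finding"
Starts with consonant(s) → move to end, add 'ay'
Consonant cluster: "f"
Pig Latin = "indingfay"


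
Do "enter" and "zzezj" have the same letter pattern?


Pattern of "enter": [0, 1, 2, 0, 3]
Pattern of "zzezj": [0, 0, 1, 0, 2]
Patterns do not match
Same pattern = No


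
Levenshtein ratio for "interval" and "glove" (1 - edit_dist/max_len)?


Word 1: "interval" (length 8)
Word 2: "glove" (length 5)
One optimal edit sequence:
  1. delete 'i'  (+1)
  2. delete 'n'  (+1)
  3. substitute 't' -> 'g'  (+1)
  4. substitute 'e' -> 'l'  (+1)
  5. substitute 'r' -> 'o'  (+1)
  6. keep 'v'
  7. delete 'a'  (+1)
  8. substitute 'l' -> 'e'  (+1)
Edit distance = 7
Max length = max(8, 5) = 8
Similarity = 1 - 7/8
= 0.1250


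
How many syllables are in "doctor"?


Word: "doctor"
Syllable breakdown: doc | tor
Counting: 2 parts
= 2 syllables


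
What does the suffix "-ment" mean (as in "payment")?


Suffix: -ment
Example: payment = pay + -ment
Meaning = result of action


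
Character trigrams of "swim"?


Word: "swim" (length 4)
Number of trigrams = 4 - 3 + 1 = 2
  Position 0: "swi"
  Position 1: "wim"
Trigrams = "swi", "wim"


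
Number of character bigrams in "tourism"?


Word: "tourism" (length 7)
Number of 2-grams = length - 2 + 1 = 7 - 2 + 1
= 6


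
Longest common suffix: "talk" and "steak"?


Word 1: "talk"
Word 2: "steak"
Comparing from end:
  Pos -1: 'k' == 'k'
  Pos -2: 'l' != 'a' (stop)
LCS = "k" (length 1)


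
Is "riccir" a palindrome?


Word: "riccir"
Reversed: "riccir"
Forward == Backward? riccir == riccir
Palindrome = Yes


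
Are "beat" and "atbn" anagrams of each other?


Word 1: "beat" → sorted: abet
Word 2: "atbn" → sorted: abnt
Same letters? abet != abnt
Anagram = No


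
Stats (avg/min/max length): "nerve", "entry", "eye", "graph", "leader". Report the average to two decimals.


Lengths: "nerve"=5, "entry"=5, "eye"=3, "graph"=5, "leader"=6
Sum = 24, Count = 5
Average = 24/5 = 4.80
= avg=4.80, min=3, max=6


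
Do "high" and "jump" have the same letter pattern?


Pattern of "high": [0, 1, 2, 0]
Pattern of "jump": [0, 1, 2, 3]
Patterns do not match
Same pattern = No


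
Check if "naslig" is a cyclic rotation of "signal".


Word: "signal", Candidate: "naslig"
Method: check if candidate is substring of word+word
"signalsignal" contains "naslig"? No
Is rotation = No


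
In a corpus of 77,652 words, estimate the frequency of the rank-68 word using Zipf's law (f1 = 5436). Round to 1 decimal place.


Zipf's law: f(r) = f(1) / r
f(1) = 5436
f(68) = 5436 / 68
= 79.9 occurrences


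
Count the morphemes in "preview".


Word: "preview"
Morphemes: pre- + view
Each morpheme carries meaning
= 2 morphemes


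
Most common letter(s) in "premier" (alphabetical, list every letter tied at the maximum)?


Word: "premier"
Letter counts:
  'e': 2
  'i': 1
  'm': 1
  'p': 1
  'r': 2
Maximum count = 2
Most frequent = 'e', 'r' (2 times each)


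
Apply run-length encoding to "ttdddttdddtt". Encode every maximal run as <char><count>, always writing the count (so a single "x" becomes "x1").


String: "ttdddttdddtt"
Scanning for consecutive runs:
  't' x 2
  'd' x 3
  't' x 2
  'd' x 3
  't' x 2
RLE = "t2d3t2d3t2"


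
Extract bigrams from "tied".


Word: "tied" (length 4)
Number of bigrams = 4 - 2 + 1 = 3
  Position 0: "ti"
  Position 1: "ie"
  Position 2: "ed"
Bigrams = "ti", "ie", "ed"


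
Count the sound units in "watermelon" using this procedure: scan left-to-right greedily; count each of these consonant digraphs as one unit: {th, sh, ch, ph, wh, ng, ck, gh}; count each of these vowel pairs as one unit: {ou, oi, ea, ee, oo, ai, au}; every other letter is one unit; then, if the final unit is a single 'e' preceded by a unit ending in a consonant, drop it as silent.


Word: "watermelon" (10 letters)
Left-to-right scan:
  1. 'w' (letter)
  2. 'a' (letter)
  3. 't' (letter)
  4. 'e' (letter)
  5. 'r' (letter)
  6. 'm' (letter)
  7. 'e' (letter)
  8. 'l' (letter)
  9. 'o' (letter)
  10. 'n' (letter)
Units from scan: 10
Sound units = 10 units


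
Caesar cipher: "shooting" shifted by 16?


Word: "shooting"
Shift: 16
Each letter → (letter + shift) mod 26:
  's' (18) + 16 = 8 → 'i'
  'h' (7) + 16 = 23 → 'x'
  'o' (14) + 16 = 4 → 'e'
  'o' (14) + 16 = 4 → 'e'
  't' (19) + 16 = 9 → 'j'
  'i' (8) + 16 = 24 → 'y'
  'n' (13) + 16 = 3 → 'd'
  'g' (6) + 16 = 22 → 'w'
Result = "ixeejydw"


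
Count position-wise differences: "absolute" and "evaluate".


Comparing character by character (same length = 8):
  Pos 0: 'a' vs 'e' !=
  Pos 1: 'b' vs 'v' !=
  Pos 2: 's' vs 'a' !=
  Pos 3: 'o' vs 'l' !=
  Pos 4: 'l' vs 'u' !=
  Pos 5: 'u' vs 'a' !=
  Pos 6: 't' vs 't' =
  Pos 7: 'e' vs 'e' =
Hamming distance = 6


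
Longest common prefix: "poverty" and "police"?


Word 1: "poverty"
Word 2: "police"
Comparing from start:
  Pos 0: 'p' == 'p'
  Pos 1: 'o' == 'o'
  Pos 2: 'v' != 'l' (stop)
LCP = "po" (length 2)


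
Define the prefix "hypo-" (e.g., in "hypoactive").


Prefix: hypo-
Example: hypoactive (hypo- + active)
Meaning = under / below normal


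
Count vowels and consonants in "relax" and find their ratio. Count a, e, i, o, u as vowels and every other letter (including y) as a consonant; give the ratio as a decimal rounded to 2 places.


Word: "relax"
Vowels (a,e,i,o,u): 2
Consonants: 3
Ratio = 2/3
= 0.67


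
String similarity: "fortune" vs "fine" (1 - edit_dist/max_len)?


Word 1: "fortune" (length 7)
Word 2: "fine" (length 4)
One optimal edit sequence:
  1. keep 'f'
  2. delete 'o'  (+1)
  3. delete 'r'  (+1)
  4. delete 't'  (+1)
  5. substitute 'u' -> 'i'  (+1)
  6. keep 'n'
  7. keep 'e'
Edit distance = 4
Max length = max(7, 4) = 7
Similarity = 1 - 4/7
= 0.4286


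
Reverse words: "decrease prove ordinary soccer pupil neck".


Original: "decrease prove ordinary soccer pupil neck"
Words (1..n): decrease | prove | ordinary | soccer | pupil | neck
Reversed (n..1): neck | pupil | soccer | ordinary | prove | decrease
Result = "neck pupil soccer ordinary prove decrease"


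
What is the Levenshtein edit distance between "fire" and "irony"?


Word 1: "fire" (length 4)
Word 2: "irony" (length 5)
One optimal edit sequence (insert/delete/substitute each cost 1):
  1. delete 'f'  (+1)
  2. keep 'i'
  3. keep 'r'
  4. insert 'o'  (+1)
  5. insert 'n'  (+1)
  6. substitute 'e' -> 'y'  (+1)
Total edit operations: 4
Edit distance = 4


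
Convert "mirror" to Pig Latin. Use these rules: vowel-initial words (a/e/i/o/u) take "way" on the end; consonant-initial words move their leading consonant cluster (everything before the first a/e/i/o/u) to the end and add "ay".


Word: "mirror"
Starts with consonant(s) → move to end, add 'ay'
Consonant cluster: "m"
Pig Latin = "irrormay"


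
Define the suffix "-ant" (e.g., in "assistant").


Suffix: -ant
Example: assistant = assist + -ant
Meaning = one who / that which


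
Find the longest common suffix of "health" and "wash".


Word 1: "health"
Word 2: "wash"
Comparing from end:
  Pos -1: 'h' == 'h'
  Pos -2: 't' != 's' (stop)
LCS = "h" (length 1)


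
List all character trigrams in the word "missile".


Word: "missile" (length 7)
Number of trigrams = 7 - 3 + 1 = 5
  Position 0: "mis"
  Position 1: "iss"
  Position 2: "ssi"
  Position 3: "sil"
  Position 4: "ile"
Trigrams = "mis", "iss", "ssi", "sil", "ile"


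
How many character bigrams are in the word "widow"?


Word: "widow" (length 5)
Number of 2-grams = length - 2 + 1 = 5 - 2 + 1
= 4


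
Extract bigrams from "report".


Word: "report" (length 6)
Number of bigrams = 6 - 2 + 1 = 5
  Position 0: "re"
  Position 1: "ep"
  Position 2: "po"
  Position 3: "or"
  Position 4: "rt"
Bigrams = "re", "ep", "po", "or", "rt"


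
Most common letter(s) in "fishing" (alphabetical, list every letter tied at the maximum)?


Word: "fishing"
Letter counts:
  'f': 1
  'g': 1
  'h': 1
  'i': 2
  'n': 1
  's': 1
Maximum count = 2
Most frequent = 'i' (2 times each)


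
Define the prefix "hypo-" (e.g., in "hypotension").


Prefix: hypo-
Example: hypotension = hypo- + tension
Meaning = under / below normal


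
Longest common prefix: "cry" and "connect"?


Word 1: "cry"
Word 2: "connect"
Comparing from start:
  Pos 0: 'c' == 'c'
  Pos 1: 'r' != 'o' (stop)
LCP = "c" (length 1)


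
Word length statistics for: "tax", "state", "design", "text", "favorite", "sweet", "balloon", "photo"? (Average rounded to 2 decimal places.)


Lengths: "tax"=3, "state"=5, "design"=6, "text"=4, "favorite"=8, "sweet"=5, "balloon"=7, "photo"=5
Sum = 43, Count = 8
Average = 43/8 = 5.38
= avg=5.38, min=3, max=8


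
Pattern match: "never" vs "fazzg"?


Pattern of "never": [0, 1, 2, 1, 3]
Pattern of "fazzg": [0, 1, 2, 2, 3]
Patterns do not match
Same pattern = No


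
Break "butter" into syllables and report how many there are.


Word: "butter"
Syllable breakdown: but-ter
Counting: 2 parts
= 2 syllables


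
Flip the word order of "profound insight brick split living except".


Original: "profound insight brick split living except"
Words (1..n): profound | insight | brick | split | living | except
Reversed (n..1): except | living | split | brick | insight | profound
Result = "except living split brick insight profound"


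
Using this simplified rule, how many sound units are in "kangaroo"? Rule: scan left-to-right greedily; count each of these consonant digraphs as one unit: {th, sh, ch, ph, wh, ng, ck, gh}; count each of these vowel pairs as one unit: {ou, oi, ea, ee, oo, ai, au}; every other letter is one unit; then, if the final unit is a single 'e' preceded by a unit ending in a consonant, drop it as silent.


Word: "kangaroo" (8 letters)
Left-to-right scan:
  [1] 'k' (letter)
  [2] 'a' (letter)
  [3] 'ng' (digraph)
  [4] 'a' (letter)
  [5] 'r' (letter)
  [6] 'oo' (vowel-pair)
Units from scan: 6
Sound units = 6 units


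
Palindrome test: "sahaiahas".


Word: "sahaiahas"
Reversed: "sahaiahas"
Forward == Backward? sahaiahas == sahaiahas
Palindrome = Yes


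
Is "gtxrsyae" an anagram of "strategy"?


Word 1: "strategy" → sorted: aegrstty
Word 2: "gtxrsyae" → sorted: aegrstxy
Same letters? aegrstty != aegrstxy
Anagram = No


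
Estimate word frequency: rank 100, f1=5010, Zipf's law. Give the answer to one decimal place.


Zipf's law: f(r) = f(1) / r
f(1) = 5010
f(100) = 5010 / 100
= 50.1 occurrences


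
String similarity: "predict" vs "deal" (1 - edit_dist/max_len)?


Word 1: "predict" (length 7)
Word 2: "deal" (length 4)
One optimal edit sequence:
  1. delete 'p'  (+1)
  2. delete 'r'  (+1)
  3. delete 'e'  (+1)
  4. keep 'd'
  5. substitute 'i' -> 'e'  (+1)
  6. substitute 'c' -> 'a'  (+1)
  7. substitute 't' -> 'l'  (+1)
Edit distance = 6
Max length = max(7, 4) = 7
Similarity = 1 - 6/7
= 0.1429


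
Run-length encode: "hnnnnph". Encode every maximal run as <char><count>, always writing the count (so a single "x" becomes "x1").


String: "hnnnnph"
Scanning for consecutive runs:
  'h' x 1
  'n' x 4
  'p' x 1
  'h' x 1
RLE = "h1n4p1h1"


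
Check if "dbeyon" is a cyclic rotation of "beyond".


Word: "beyond", Candidate: "dbeyon"
Method: check if candidate is substring of word+word
"beyondbeyond" contains "dbeyon"? Yes
Is rotation = Yes


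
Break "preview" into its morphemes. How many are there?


Word: "preview"
Morphemes: pre- | view
Each morpheme carries meaning
= 2 morphemes


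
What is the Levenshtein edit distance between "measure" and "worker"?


Word 1: "measure" (length 7)
Word 2: "worker" (length 6)
One optimal edit sequence (insert/delete/substitute each cost 1):
  1. substitute 'm' -> 'w'  (+1)
  2. substitute 'e' -> 'o'  (+1)
  3. substitute 'a' -> 'r'  (+1)
  4. substitute 's' -> 'k'  (+1)
  5. substitute 'u' -> 'e'  (+1)
  6. keep 'r'
  7. delete 'e'  (+1)
Total edit operations: 6
Edit distance = 6


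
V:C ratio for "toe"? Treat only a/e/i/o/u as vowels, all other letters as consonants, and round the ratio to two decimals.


Word: "toe"
Vowels (a,e,i,o,u): 2
Consonants: 1
Ratio = 2/1
= 2.00


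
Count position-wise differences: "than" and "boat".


Comparing character by character (same length = 4):
  Pos 0: 't' vs 'b' !=
  Pos 1: 'h' vs 'o' !=
  Pos 2: 'a' vs 'a' =
  Pos 3: 'n' vs 't' !=
Hamming distance = 3


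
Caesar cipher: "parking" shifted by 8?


Word: "parking"
Shift: 8
Each letter → (letter + shift) mod 26:
  'p' (15) + 8 = 23 → 'x'
  'a' (0) + 8 = 8 → 'i'
  'r' (17) + 8 = 25 → 'z'
  'k' (10) + 8 = 18 → 's'
  'i' (8) + 8 = 16 → 'q'
  'n' (13) + 8 = 21 → 'v'
  'g' (6) + 8 = 14 → 'o'
Result = "xizsqvo"


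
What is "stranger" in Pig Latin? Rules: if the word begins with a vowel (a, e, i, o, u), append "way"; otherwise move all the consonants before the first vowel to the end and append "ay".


Word: "stranger"
Starts with consonant(s) → move to end, add 'ay'
Consonant cluster: "str"
Pig Latin = "angerstray"


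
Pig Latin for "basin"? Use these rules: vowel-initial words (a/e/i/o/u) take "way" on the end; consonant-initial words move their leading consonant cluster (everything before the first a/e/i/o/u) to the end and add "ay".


Word: "basin"
Starts with consonant(s) → move to end, add 'ay'
Consonant cluster: "b"
Pig Latin = "asinbay"


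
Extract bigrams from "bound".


Word: "bound" (length 5)
Number of bigrams = 5 - 2 + 1 = 4
  Position 0: "bo"
  Position 1: "ou"
  Position 2: "un"
  Position 3: "nd"
Bigrams = "bo", "ou", "un", "nd"


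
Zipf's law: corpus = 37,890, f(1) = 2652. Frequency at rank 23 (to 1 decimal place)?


Zipf's law: f(r) = f(1) / r
f(1) = 2652
f(23) = 2652 / 23
= 115.3 occurrences


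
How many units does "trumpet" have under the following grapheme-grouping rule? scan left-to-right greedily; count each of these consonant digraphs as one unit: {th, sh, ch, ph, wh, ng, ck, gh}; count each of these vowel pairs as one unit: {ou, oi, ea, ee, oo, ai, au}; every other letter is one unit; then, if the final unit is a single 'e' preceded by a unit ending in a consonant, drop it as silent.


Word: "trumpet" (7 letters)
Left-to-right scan:
  [1] 't' (letter)
  [2] 'r' (letter)
  [3] 'u' (letter)
  [4] 'm' (letter)
  [5] 'p' (letter)
  [6] 'e' (letter)
  [7] 't' (letter)
Units from scan: 7
Sound units = 7 units


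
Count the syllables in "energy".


Word: "energy"
Syllable breakdown: en · er · gy
Counting: 3 parts
= 3 syllables


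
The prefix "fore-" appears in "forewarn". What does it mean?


Prefix: fore-
As in: forewarn -> fore- + warn
Meaning = before


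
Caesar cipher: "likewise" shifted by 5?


Word: "likewise"
Shift: 5
Each letter → (letter + shift) mod 26:
  'l' (11) + 5 = 16 → 'q'
  'i' (8) + 5 = 13 → 'n'
  'k' (10) + 5 = 15 → 'p'
  'e' (4) + 5 = 9 → 'j'
  'w' (22) + 5 = 1 → 'b'
  'i' (8) + 5 = 13 → 'n'
  's' (18) + 5 = 23 → 'x'
  'e' (4) + 5 = 9 → 'j'
Result = "qnpjbnxj"


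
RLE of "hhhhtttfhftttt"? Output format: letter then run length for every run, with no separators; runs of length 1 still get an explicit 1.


String: "hhhhtttfhftttt"
Scanning for consecutive runs:
  'h' x 4
  't' x 3
  'f' x 1
  'h' x 1
  'f' x 1
  't' x 4
RLE = "h4t3f1h1f1t4"


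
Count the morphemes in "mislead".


Word: "mislead"
Morphemes: mis- | lead
Each morpheme carries meaning
= 2 morphemes


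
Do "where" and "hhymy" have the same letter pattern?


Pattern of "where": [0, 1, 2, 3, 2]
Pattern of "hhymy": [0, 0, 1, 2, 1]
Patterns do not match
Same pattern = No


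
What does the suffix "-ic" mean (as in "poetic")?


Suffix: -ic
Example: poetic (poet + -ic)
Meaning = relating to


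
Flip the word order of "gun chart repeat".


Original: "gun chart repeat"
Words (1..n): gun | chart | repeat
Reversed (n..1): repeat | chart | gun
Result = "repeat chart gun"


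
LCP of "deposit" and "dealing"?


Word 1: "deposit"
Word 2: "dealing"
Comparing from start:
  Pos 0: 'd' == 'd'
  Pos 1: 'e' == 'e'
  Pos 2: 'p' != 'a' (stop)
LCP = "de" (length 2)


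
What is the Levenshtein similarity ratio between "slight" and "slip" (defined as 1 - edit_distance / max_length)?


Word 1: "slight" (length 6)
Word 2: "slip" (length 4)
One optimal edit sequence:
  1. keep 's'
  2. keep 'l'
  3. keep 'i'
  4. delete 'g'  (+1)
  5. delete 'h'  (+1)
  6. substitute 't' -> 'p'  (+1)
Edit distance = 3
Max length = max(6, 4) = 6
Similarity = 1 - 3/6
= 0.5000


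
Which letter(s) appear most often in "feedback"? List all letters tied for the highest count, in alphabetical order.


Word: "feedback"
Letter counts:
  'a': 1
  'b': 1
  'c': 1
  'd': 1
  'e': 2
  'f': 1
  'k': 1
Maximum count = 2
Most frequent = 'e' (2 times each)


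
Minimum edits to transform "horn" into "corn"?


Word 1: "horn" (length 4)
Word 2: "corn" (length 4)
One optimal edit sequence (insert/delete/substitute each cost 1):
  1. substitute 'h' -> 'c'  (+1)
  2. keep 'o'
  3. keep 'r'
  4. keep 'n'
Total edit operations: 1
Edit distance = 1


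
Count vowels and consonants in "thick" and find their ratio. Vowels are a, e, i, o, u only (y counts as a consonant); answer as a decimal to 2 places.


Word: "thick"
Vowels (a,e,i,o,u): 1
Consonants: 4
Ratio = 1/4
= 0.25


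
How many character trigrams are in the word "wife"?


Word: "wife" (length 4)
Number of 3-grams = length - 3 + 1 = 4 - 3 + 1
= 2


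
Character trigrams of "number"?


Word: "number" (length 6)
Number of trigrams = 6 - 3 + 1 = 4
  Position 0: "num"
  Position 1: "umb"
  Position 2: "mbe"
  Position 3: "ber"
Trigrams = "num", "umb", "mbe", "ber"


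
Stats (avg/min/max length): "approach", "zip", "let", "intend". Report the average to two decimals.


Lengths: "approach"=8, "zip"=3, "let"=3, "intend"=6
Sum = 20, Count = 4
Average = 20/4 = 5.00
= avg=5.00, min=3, max=8


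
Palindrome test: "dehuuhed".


Word: "dehuuhed"
Reversed: "dehuuhed"
Forward == Backward? dehuuhed == dehuuhed
Palindrome = Yes


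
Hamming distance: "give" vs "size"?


Comparing character by character (same length = 4):
  Pos 0: 'g' vs 's' !=
  Pos 1: 'i' vs 'i' =
  Pos 2: 'v' vs 'z' !=
  Pos 3: 'e' vs 'e' =
Hamming distance = 2


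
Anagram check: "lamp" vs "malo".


Word 1: "lamp" → sorted: almp
Word 2: "malo" → sorted: almo
Same letters? almp != almo
Anagram = No


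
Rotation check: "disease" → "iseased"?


Word: "disease", Candidate: "iseased"
Method: check if candidate is substring of word+word
"diseasedisease" contains "iseased"? Yes
Is rotation = Yes


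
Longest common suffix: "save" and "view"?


Word 1: "save"
Word 2: "view"
Comparing from end:
  Pos -1: 'e' != 'w' (stop)
LCS = "" (length 0)


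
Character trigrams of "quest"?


Word: "quest" (length 5)
Number of trigrams = 5 - 3 + 1 = 3
  Position 0: "que"
  Position 1: "ues"
  Position 2: "est"
Trigrams = "que", "ues", "est"


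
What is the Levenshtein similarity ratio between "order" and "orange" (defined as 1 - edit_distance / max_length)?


Word 1: "order" (length 5)
Word 2: "orange" (length 6)
One optimal edit sequence:
  1. keep 'o'
  2. keep 'r'
  3. insert 'a'  (+1)
  4. substitute 'd' -> 'n'  (+1)
  5. substitute 'e' -> 'g'  (+1)
  6. substitute 'r' -> 'e'  (+1)
Edit distance = 4
Max length = max(5, 6) = 6
Similarity = 1 - 4/6
= 0.3333


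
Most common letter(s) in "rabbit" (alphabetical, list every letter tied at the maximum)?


Word: "rabbit"
Letter counts:
  'a': 1
  'b': 2
  'i': 1
  'r': 1
  't': 1
Maximum count = 2
Most frequent = 'b' (2 times each)


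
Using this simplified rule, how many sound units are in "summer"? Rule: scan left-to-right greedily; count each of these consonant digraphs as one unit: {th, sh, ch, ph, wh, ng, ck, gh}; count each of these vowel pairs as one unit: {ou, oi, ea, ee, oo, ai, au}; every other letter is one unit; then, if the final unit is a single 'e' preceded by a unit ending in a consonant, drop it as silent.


Word: "summer" (6 letters)
Left-to-right scan:
  (1) 's' (letter)
  (2) 'u' (letter)
  (3) 'm' (letter)
  (4) 'm' (letter)
  (5) 'e' (letter)
  (6) 'r' (letter)
Units from scan: 6
Sound units = 6 units


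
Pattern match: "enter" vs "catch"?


Pattern of "enter": [0, 1, 2, 0, 3]
Pattern of "catch": [0, 1, 2, 0, 3]
Patterns match
Same pattern = Yes


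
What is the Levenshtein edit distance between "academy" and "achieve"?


Word 1: "academy" (length 7)
Word 2: "achieve" (length 7)
One optimal edit sequence (insert/delete/substitute each cost 1):
  1. keep 'a'
  2. keep 'c'
  3. substitute 'a' -> 'h'  (+1)
  4. substitute 'd' -> 'i'  (+1)
  5. keep 'e'
  6. substitute 'm' -> 'v'  (+1)
  7. substitute 'y' -> 'e'  (+1)
Total edit operations: 4
Edit distance = 4


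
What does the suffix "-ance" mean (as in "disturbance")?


Suffix: -ance
Example: disturbance = disturb + -ance
Meaning = state of


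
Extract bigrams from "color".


Word: "color" (length 5)
Number of bigrams = 5 - 2 + 1 = 4
  Position 0: "co"
  Position 1: "ol"
  Position 2: "lo"
  Position 3: "or"
Bigrams = "co", "ol", "lo", "or"


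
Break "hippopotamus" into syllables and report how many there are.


Word: "hippopotamus"
Syllable breakdown: hip · po · pot · a · mus
Counting: 5 parts
= 5 syllables


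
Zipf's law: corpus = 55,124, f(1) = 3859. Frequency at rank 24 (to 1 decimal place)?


Zipf's law: f(r) = f(1) / r
f(1) = 3859
f(24) = 3859 / 24
= 160.8 occurrences


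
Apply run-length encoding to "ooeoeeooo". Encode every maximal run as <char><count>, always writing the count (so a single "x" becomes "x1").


String: "ooeoeeooo"
Scanning for consecutive runs:
  'o' x 2
  'e' x 1
  'o' x 1
  'e' x 2
  'o' x 3
RLE = "o2e1o1e2o3"


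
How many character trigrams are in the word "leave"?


Word: "leave" (length 5)
Number of 3-grams = length - 3 + 1 = 5 - 3 + 1
= 3


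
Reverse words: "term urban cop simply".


Original: "term urban cop simply"
Words (1..n): term | urban | cop | simply
Reversed (n..1): simply | cop | urban | term
Result = "simply cop urban term"


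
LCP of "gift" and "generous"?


Word 1: "gift"
Word 2: "generous"
Comparing from start:
  Pos 0: 'g' == 'g'
  Pos 1: 'i' != 'e' (stop)
LCP = "g" (length 1)


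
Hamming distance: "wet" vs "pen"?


Comparing character by character (same length = 3):
  Pos 0: 'w' vs 'p' !=
  Pos 1: 'e' vs 'e' =
  Pos 2: 't' vs 'n' !=
Hamming distance = 2


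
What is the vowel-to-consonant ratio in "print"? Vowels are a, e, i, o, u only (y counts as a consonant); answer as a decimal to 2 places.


Word: "print"
Vowels (a,e,i,o,u): 1
Consonants: 4
Ratio = 1/4
= 0.25


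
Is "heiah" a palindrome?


Word: "heiah"
Reversed: "haieh"
Forward == Backward? heiah != haieh
Palindrome = No


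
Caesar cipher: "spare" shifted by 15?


Word: "spare"
Shift: 15
Each letter → (letter + shift) mod 26:
  's' (18) + 15 = 7 → 'h'
  'p' (15) + 15 = 4 → 'e'
  'a' (0) + 15 = 15 → 'p'
  'r' (17) + 15 = 6 → 'g'
  'e' (4) + 15 = 19 → 't'
Result = "hepgt"


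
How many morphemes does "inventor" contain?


Word: "inventor"
Morphemes: invent + -or
Each morpheme carries meaning
= 2 morphemes


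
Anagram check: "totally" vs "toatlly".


Word 1: "totally" → sorted: allotty
Word 2: "toatlly" → sorted: allotty
Same letters? allotty == allotty
Anagram = Yes


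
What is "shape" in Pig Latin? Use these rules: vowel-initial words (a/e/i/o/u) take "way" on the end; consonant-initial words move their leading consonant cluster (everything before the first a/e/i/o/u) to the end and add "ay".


Word: "shape"
Starts with consonant(s) → move to end, add 'ay'
Consonant cluster: "sh"
Pig Latin = "apeshay"


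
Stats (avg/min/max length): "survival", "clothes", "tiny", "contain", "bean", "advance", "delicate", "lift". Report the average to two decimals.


Lengths: "survival"=8, "clothes"=7, "tiny"=4, "contain"=7, "bean"=4, "advance"=7, "delicate"=8, "lift"=4
Sum = 49, Count = 8
Average = 49/8 = 6.13
= avg=6.13, min=4, max=8


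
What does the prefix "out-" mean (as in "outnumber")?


Prefix: out-
Example: outnumber (out- + number)
Meaning = surpass


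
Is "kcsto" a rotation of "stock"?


Word: "stock", Candidate: "kcsto"
Method: check if candidate is substring of word+word
"stockstock" contains "kcsto"? No
Is rotation = No


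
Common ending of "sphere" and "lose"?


Word 1: "sphere"
Word 2: "lose"
Comparing from end:
  Pos -1: 'e' == 'e'
  Pos -2: 'r' != 's' (stop)
LCS = "e" (length 1)


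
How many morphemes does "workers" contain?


Word: "workers"
Morphemes: work / -er / -s
Each morpheme carries meaning
= 3 morphemes


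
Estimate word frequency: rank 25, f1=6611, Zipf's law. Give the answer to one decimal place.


Zipf's law: f(r) = f(1) / r
f(1) = 6611
f(25) = 6611 / 25
= 264.4 occurrences


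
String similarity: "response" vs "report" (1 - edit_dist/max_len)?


Word 1: "response" (length 8)
Word 2: "report" (length 6)
One optimal edit sequence:
  1. keep 'r'
  2. keep 'e'
  3. delete 's'  (+1)
  4. keep 'p'
  5. keep 'o'
  6. delete 'n'  (+1)
  7. substitute 's' -> 'r'  (+1)
  8. substitute 'e' -> 't'  (+1)
Edit distance = 4
Max length = max(8, 6) = 8
Similarity = 1 - 4/8
= 0.5000


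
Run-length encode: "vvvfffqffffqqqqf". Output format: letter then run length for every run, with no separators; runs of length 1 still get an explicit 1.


String: "vvvfffqffffqqqqf"
Scanning for consecutive runs:
  'v' x 3
  'f' x 3
  'q' x 1
  'f' x 4
  'q' x 4
  'f' x 1
RLE = "v3f3q1f4q4f1"


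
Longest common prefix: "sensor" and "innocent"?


Word 1: "sensor"
Word 2: "innocent"
Comparing from start:
  Pos 0: 's' != 'i' (stop)
LCP = "" (length 0)


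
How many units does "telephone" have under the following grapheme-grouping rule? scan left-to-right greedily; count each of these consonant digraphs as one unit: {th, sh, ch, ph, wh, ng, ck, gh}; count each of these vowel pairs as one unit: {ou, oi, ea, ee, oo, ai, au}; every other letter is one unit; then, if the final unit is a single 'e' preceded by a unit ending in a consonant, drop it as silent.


Word: "telephone" (9 letters)
Left-to-right scan:
  [1] 't' (letter)
  [2] 'e' (letter)
  [3] 'l' (letter)
  [4] 'e' (letter)
  [5] 'ph' (digraph)
  [6] 'o' (letter)
  [7] 'n' (letter)
  [8] 'e' (letter)
Units from scan: 8
Final unit is 'e' after a consonant -> drop as silent (-1)
Sound units = 7 units


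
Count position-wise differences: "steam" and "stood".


Comparing character by character (same length = 5):
  Pos 0: 's' vs 's' =
  Pos 1: 't' vs 't' =
  Pos 2: 'e' vs 'o' !=
  Pos 3: 'a' vs 'o' !=
  Pos 4: 'm' vs 'd' !=
Hamming distance = 3


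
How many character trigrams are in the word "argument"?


Word: "argument" (length 8)
Number of 3-grams = length - 3 + 1 = 8 - 3 + 1
= 6


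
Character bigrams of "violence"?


Word: "violence" (length 8)
Number of bigrams = 8 - 2 + 1 = 7
  Position 0: "vi"
  Position 1: "io"
  Position 2: "ol"
  Position 3: "le"
  Position 4: "en"
  Position 5: "nc"
  Position 6: "ce"
Bigrams = "vi", "io", "ol", "le", "en", "nc", "ce"


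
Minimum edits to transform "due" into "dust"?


Word 1: "due" (length 3)
Word 2: "dust" (length 4)
One optimal edit sequence (insert/delete/substitute each cost 1):
  1. keep 'd'
  2. keep 'u'
  3. insert 's'  (+1)
  4. substitute 'e' -> 't'  (+1)
Total edit operations: 2
Edit distance = 2


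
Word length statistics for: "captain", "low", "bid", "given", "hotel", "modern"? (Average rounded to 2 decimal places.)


Lengths: "captain"=7, "low"=3, "bid"=3, "given"=5, "hotel"=5, "modern"=6
Sum = 29, Count = 6
Average = 29/6 = 4.83
= avg=4.83, min=3, max=7


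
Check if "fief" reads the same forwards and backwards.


Word: "fief"
Reversed: "feif"
Forward == Backward? fief != feif
Palindrome = No


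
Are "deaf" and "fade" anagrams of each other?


Word 1: "deaf" → sorted: adef
Word 2: "fade" → sorted: adef
Same letters? adef == adef
Anagram = Yes


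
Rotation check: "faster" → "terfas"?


Word: "faster", Candidate: "terfas"
Method: check if candidate is substring of word+word
"fasterfaster" contains "terfas"? Yes
Is rotation = Yes


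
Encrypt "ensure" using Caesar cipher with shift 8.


Word: "ensure"
Shift: 8
Each letter → (letter + shift) mod 26:
  'e' (4) + 8 = 12 → 'm'
  'n' (13) + 8 = 21 → 'v'
  's' (18) + 8 = 0 → 'a'
  'u' (20) + 8 = 2 → 'c'
  'r' (17) + 8 = 25 → 'z'
  'e' (4) + 8 = 12 → 'm'
Result = "mvaczm"


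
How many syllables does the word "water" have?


Word: "water"
Syllable breakdown: wa / ter
Counting: 2 parts
= 2 syllables


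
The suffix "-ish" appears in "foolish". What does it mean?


Suffix: -ish
Example: foolish (fool + -ish)
Meaning = somewhat / having the qualities of


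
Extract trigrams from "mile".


Word: "mile" (length 4)
Number of trigrams = 4 - 3 + 1 = 2
  Position 0: "mil"
  Position 1: "ile"
Trigrams = "mil", "ile"


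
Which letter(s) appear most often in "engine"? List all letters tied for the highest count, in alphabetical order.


Word: "engine"
Letter counts:
  'e': 2
  'g': 1
  'i': 1
  'n': 2
Maximum count = 2
Most frequent = 'e', 'n' (2 times each)


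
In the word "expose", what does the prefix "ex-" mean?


Prefix: ex-
Example: expose (ex- + pose)
Meaning = out / former


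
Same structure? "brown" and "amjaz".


Pattern of "brown": [0, 1, 2, 3, 4]
Pattern of "amjaz": [0, 1, 2, 0, 3]
Patterns do not match
Same pattern = No


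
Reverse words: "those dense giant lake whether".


Original: "those dense giant lake whether"
Words (1..n): those | dense | giant | lake | whether
Reversed (n..1): whether | lake | giant | dense | those
Result = "whether lake giant dense those"


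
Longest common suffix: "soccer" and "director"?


Word 1: "soccer"
Word 2: "director"
Comparing from end:
  Pos -1: 'r' == 'r'
  Pos -2: 'e' != 'o' (stop)
LCS = "r" (length 1)


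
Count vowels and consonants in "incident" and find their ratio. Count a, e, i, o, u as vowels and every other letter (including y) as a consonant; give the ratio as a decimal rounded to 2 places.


Word: "incident"
Vowels (a,e,i,o,u): 3
Consonants: 5
Ratio = 3/5
= 0.60


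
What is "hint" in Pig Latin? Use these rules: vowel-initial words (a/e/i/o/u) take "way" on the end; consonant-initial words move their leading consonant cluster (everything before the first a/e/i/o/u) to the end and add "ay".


Word: "hint"
Starts with consonant(s) → move to end, add 'ay'
Consonant cluster: "h"
Pig Latin = "inthay"


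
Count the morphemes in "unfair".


Word: "unfair"
Morphemes: un- / fair
Each morpheme carries meaning
= 2 morphemes


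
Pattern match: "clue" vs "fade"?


Pattern of "clue": [0, 1, 2, 3]
Pattern of "fade": [0, 1, 2, 3]
Patterns match
Same pattern = Yes


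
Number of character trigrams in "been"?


Word: "been" (length 4)
Number of 3-grams = length - 3 + 1 = 4 - 3 + 1
= 2


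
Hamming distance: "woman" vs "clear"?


Comparing character by character (same length = 5):
  Pos 0: 'w' vs 'c' !=
  Pos 1: 'o' vs 'l' !=
  Pos 2: 'm' vs 'e' !=
  Pos 3: 'a' vs 'a' =
  Pos 4: 'n' vs 'r' !=
Hamming distance = 4


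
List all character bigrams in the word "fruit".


Word: "fruit" (length 5)
Number of bigrams = 5 - 2 + 1 = 4
  Position 0: "fr"
  Position 1: "ru"
  Position 2: "ui"
  Position 3: "it"
Bigrams = "fr", "ru", "ui", "it"


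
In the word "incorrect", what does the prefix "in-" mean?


Prefix: in-
Example: incorrect = in- + correct
Meaning = not / into


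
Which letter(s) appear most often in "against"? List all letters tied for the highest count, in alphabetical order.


Word: "against"
Letter counts:
  'a': 2
  'g': 1
  'i': 1
  'n': 1
  's': 1
  't': 1
Maximum count = 2
Most frequent = 'a' (2 times each)


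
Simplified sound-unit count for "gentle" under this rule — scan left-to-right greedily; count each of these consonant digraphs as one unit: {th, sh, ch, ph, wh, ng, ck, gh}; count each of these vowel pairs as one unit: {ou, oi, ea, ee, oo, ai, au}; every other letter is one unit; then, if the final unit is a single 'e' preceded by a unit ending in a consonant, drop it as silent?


Word: "gentle" (6 letters)
Left-to-right scan:
  (1) 'g' (letter)
  (2) 'e' (letter)
  (3) 'n' (letter)
  (4) 't' (letter)
  (5) 'l' (letter)
  (6) 'e' (letter)
Units from scan: 6
Final unit is 'e' after a consonant -> drop as silent (-1)
Sound units = 5 units


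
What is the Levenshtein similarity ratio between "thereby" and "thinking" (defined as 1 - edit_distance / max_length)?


Word 1: "thereby" (length 7)
Word 2: "thinking" (length 8)
One optimal edit sequence:
  1. keep 't'
  2. keep 'h'
  3. insert 'i'  (+1)
  4. substitute 'e' -> 'n'  (+1)
  5. substitute 'r' -> 'k'  (+1)
  6. substitute 'e' -> 'i'  (+1)
  7. substitute 'b' -> 'n'  (+1)
  8. substitute 'y' -> 'g'  (+1)
Edit distance = 6
Max length = max(7, 8) = 8
Similarity = 1 - 6/8
= 0.2500


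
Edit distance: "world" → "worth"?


Word 1: "world" (length 5)
Word 2: "worth" (length 5)
One optimal edit sequence (insert/delete/substitute each cost 1):
  1. keep 'w'
  2. keep 'o'
  3. keep 'r'
  4. substitute 'l' -> 't'  (+1)
  5. substitute 'd' -> 'h'  (+1)
Total edit operations: 2
Edit distance = 2


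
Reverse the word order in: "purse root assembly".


Original: "purse root assembly"
Words (1..n): purse | root | assembly
Reversed (n..1): assembly | root | purse
Result = "assembly root purse"


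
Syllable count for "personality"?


Word: "personality"
Syllable breakdown: per / son / al / i / ty
Counting: 5 parts
= 5 syllables


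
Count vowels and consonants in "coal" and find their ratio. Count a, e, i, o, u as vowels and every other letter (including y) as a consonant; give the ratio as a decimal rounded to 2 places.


Word: "coal"
Vowels (a,e,i,o,u): 2
Consonants: 2
Ratio = 2/2
= 1.00


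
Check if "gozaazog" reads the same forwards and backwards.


Word: "gozaazog"
Reversed: "gozaazog"
Forward == Backward? gozaazog == gozaazog
Palindrome = Yes


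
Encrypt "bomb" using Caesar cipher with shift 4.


Word: "bomb"
Shift: 4
Each letter → (letter + shift) mod 26:
  'b' (1) + 4 = 5 → 'f'
  'o' (14) + 4 = 18 → 's'
  'm' (12) + 4 = 16 → 'q'
  'b' (1) + 4 = 5 → 'f'
Result = "fsqf"


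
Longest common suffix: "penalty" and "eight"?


Word 1: "penalty"
Word 2: "eight"
Comparing from end:
  Pos -1: 'y' != 't' (stop)
LCS = "" (length 0)


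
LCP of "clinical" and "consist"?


Word 1: "clinical"
Word 2: "consist"
Comparing from start:
  Pos 0: 'c' == 'c'
  Pos 1: 'l' != 'o' (stop)
LCP = "c" (length 1)


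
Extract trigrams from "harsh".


Word: "harsh" (length 5)
Number of trigrams = 5 - 3 + 1 = 3
  Position 0: "har"
  Position 1: "ars"
  Position 2: "rsh"
Trigrams = "har", "ars", "rsh"


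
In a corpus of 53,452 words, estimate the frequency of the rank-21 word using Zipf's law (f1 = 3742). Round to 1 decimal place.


Zipf's law: f(r) = f(1) / r
f(1) = 3742
f(21) = 3742 / 21
= 178.2 occurrences


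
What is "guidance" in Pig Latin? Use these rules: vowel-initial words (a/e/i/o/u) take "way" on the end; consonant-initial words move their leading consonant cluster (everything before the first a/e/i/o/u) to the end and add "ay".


Word: "guidance"
Starts with consonant(s) → move to end, add 'ay'
Consonant cluster: "g"
Pig Latin = "uidancegay"


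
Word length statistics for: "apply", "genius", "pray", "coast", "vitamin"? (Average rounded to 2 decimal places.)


Lengths: "apply"=5, "genius"=6, "pray"=4, "coast"=5, "vitamin"=7
Sum = 27, Count = 5
Average = 27/5 = 5.40
= avg=5.40, min=4, max=7


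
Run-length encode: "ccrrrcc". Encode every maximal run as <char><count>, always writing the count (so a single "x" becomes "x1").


String: "ccrrrcc"
Scanning for consecutive runs:
  'c' x 2
  'r' x 3
  'c' x 2
RLE = "c2r3c2"


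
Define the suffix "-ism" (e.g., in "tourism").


Suffix: -ism
As in: tourism -> tour + -ism
Meaning = belief / practice


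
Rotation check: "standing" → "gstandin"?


Word: "standing", Candidate: "gstandin"
Method: check if candidate is substring of word+word
"standingstanding" contains "gstandin"? Yes
Is rotation = Yes


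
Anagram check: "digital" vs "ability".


Word 1: "digital" → sorted: adgiilt
Word 2: "ability" → sorted: abiilty
Same letters? adgiilt != abiilty
Anagram = No


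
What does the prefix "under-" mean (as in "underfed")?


Prefix: under-
As in: underfed -> under- + fed
Meaning = insufficient


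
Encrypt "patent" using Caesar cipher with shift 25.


Word: "patent"
Shift: 25
Each letter → (letter + shift) mod 26:
  'p' (15) + 25 = 14 → 'o'
  'a' (0) + 25 = 25 → 'z'
  't' (19) + 25 = 18 → 's'
  'e' (4) + 25 = 3 → 'd'
  'n' (13) + 25 = 12 → 'm'
  't' (19) + 25 = 18 → 's'
Result = "ozsdms"


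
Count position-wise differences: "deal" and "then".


Comparing character by character (same length = 4):
  Pos 0: 'd' vs 't' !=
  Pos 1: 'e' vs 'h' !=
  Pos 2: 'a' vs 'e' !=
  Pos 3: 'l' vs 'n' !=
Hamming distance = 4


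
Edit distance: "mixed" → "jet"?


Word 1: "mixed" (length 5)
Word 2: "jet" (length 3)
One optimal edit sequence (insert/delete/substitute each cost 1):
  1. delete 'm'  (+1)
  2. delete 'i'  (+1)
  3. substitute 'x' -> 'j'  (+1)
  4. keep 'e'
  5. substitute 'd' -> 't'  (+1)
Total edit operations: 4
Edit distance = 4


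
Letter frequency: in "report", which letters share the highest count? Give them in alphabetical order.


Word: "report"
Letter counts:
  'e': 1
  'o': 1
  'p': 1
  'r': 2
  't': 1
Maximum count = 2
Most frequent = 'r' (2 times each)


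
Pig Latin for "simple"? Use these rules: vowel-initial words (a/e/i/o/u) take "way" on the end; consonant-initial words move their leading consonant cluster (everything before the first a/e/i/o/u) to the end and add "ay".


Word: "simple"
Starts with consonant(s) → move to end, add 'ay'
Consonant cluster: "s"
Pig Latin = "implesay"


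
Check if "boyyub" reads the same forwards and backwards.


Word: "boyyub"
Reversed: "buyyob"
Forward == Backward? boyyub != buyyob
Palindrome = No


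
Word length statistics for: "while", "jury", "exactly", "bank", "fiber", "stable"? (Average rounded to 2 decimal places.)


Lengths: "while"=5, "jury"=4, "exactly"=7, "bank"=4, "fiber"=5, "stable"=6
Sum = 31, Count = 6
Average = 31/6 = 5.17
= avg=5.17, min=4, max=7


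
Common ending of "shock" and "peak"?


Word 1: "shock"
Word 2: "peak"
Comparing from end:
  Pos -1: 'k' == 'k'
  Pos -2: 'c' != 'a' (stop)
LCS = "k" (length 1)


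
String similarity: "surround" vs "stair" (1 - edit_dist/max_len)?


Word 1: "surround" (length 8)
Word 2: "stair" (length 5)
One optimal edit sequence:
  1. keep 's'
  2. delete 'u'  (+1)
  3. delete 'r'  (+1)
  4. delete 'r'  (+1)
  5. substitute 'o' -> 't'  (+1)
  6. substitute 'u' -> 'a'  (+1)
  7. substitute 'n' -> 'i'  (+1)
  8. substitute 'd' -> 'r'  (+1)
Edit distance = 7
Max length = max(8, 5) = 8
Similarity = 1 - 7/8
= 0.1250


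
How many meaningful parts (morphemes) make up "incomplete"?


Word: "incomplete"
Morphemes: in- | complete
Each morpheme carries meaning
= 2 morphemes
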